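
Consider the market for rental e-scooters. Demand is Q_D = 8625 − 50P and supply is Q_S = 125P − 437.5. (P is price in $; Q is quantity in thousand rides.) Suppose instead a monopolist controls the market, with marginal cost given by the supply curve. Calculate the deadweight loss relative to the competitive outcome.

In inverse form: demand P = 172.5 − 0.02Q, supply P = 3.5 + 0.008Q.
Competitive equilibrium: 172.5 − 0.02Q = 3.5 + 0.008Q → Q* = 6035.714286, P* = 51.785714.
Marginal revenue: MR = 172.5 − 0.04Q. Set MR = MC: 172.5 − 0.04Q = 3.5 + 0.008Q → Q_m = 3520.833333.
Price P_m = 172.5 − 0.02·3520.833333 = 102.083333; MC(Q_m) = 3.5 + 0.008·3520.833333 = 31.666667.
Competitive Q* = 6035.714286, so ΔQ = 2514.880953; wedge = 102.083333 − 31.666667 = 70.416666.
DWL = ½ × 2514.880953 × 70.416666 = $88544.77 thousand.

$88544.77 thousand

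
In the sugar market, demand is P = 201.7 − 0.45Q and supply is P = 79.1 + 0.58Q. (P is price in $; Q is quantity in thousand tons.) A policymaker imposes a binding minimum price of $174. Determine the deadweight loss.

$1701.15 thousand

Competitive equilibrium: 201.7 − 0.45Q = 79.1 + 0.58Q → Q* = 119.0291, P* = 148.1369.
At the floor P = 174, quantity demanded = (201.7 − 174)/0.45 = 61.5556.
Sellers' marginal cost at Q' = 61.5556: 79.1 + 0.58·61.5556 = 114.8022.
ΔQ = 119.0291 − 61.5556 = 57.4735; wedge = 174 − 114.8022 = 59.1978.
DWL = ½ × 57.4735 × 59.1978 = $1701.15 thousand.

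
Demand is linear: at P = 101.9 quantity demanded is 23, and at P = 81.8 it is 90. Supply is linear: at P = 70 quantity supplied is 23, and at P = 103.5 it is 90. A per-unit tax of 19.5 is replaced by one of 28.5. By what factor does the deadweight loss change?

2.136

Demand slope = (81.8 − 101.9)/(90 − 23) = −0.3, so P = 108.8 − 0.3Q.
Supply slope = (103.5 − 70)/(90 − 23) = 0.5, so P = 58.5 + 0.5Q.
Competitive equilibrium: 108.8 − 0.3Q = 58.5 + 0.5Q → Q* = 62.875, P* = 89.9375.
For a per-unit tax t: ΔQ = t/0.8, so DWL = ½·t·(t/0.8) = t²/1.6.
At t = 19.5: DWL = 237.656. At t = 28.5: DWL = 507.656.
Ratio = (28.5/19.5)² = 2.136.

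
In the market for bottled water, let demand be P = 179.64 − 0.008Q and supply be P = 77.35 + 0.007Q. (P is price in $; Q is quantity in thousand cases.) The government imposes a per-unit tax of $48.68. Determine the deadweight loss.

Competitive equilibrium: 179.64 − 0.008Q = 77.35 + 0.007Q → Q* = 6819.3333, P* = 125.0853.
With the tax, the buyer price exceeds the seller price by 48.68: (179.64 − 0.008Q) − (77.35 + 0.007Q) = 48.68 → Q' = 3574.
ΔQ = 6819.3333 − 3574 = 3245.3333; the wedge equals the tax, 48.68.
The triangle = ½ × 3245.3333 × 48.68 = $78991.41 thousand.

$78991.41 thousand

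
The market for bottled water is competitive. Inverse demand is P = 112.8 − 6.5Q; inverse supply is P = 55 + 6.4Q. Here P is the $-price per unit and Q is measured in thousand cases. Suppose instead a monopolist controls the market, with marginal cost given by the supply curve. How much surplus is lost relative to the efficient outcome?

Competitive equilibrium: 112.8 − 6.5Q = 55 + 6.4Q → Q* = 4.4806, P* = 83.676.
Marginal revenue: MR = 112.8 − 13Q. Set MR = MC: 112.8 − 13Q = 55 + 6.4Q → Q_m = 2.9794.
Price P_m = 112.8 − 6.5·2.9794 = 93.4339; MC(Q_m) = 55 + 6.4·2.9794 = 74.0682.
Competitive Q* = 4.4806, so ΔQ = 1.5012; wedge = 93.4339 − 74.0682 = 19.3657.
Welfare loss = ½ × 1.5012 × 19.3657 = $14.54 thousand.

$14.54 thousand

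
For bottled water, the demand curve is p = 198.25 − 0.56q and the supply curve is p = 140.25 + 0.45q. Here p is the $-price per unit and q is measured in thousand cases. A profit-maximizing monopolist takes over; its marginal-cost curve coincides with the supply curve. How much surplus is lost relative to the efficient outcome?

Competitive equilibrium: 198.25 − 0.56q = 140.25 + 0.45q → q* = 57.4257, p* = 166.0916.
Marginal revenue: MR = 198.25 − 1.12q. Set MR = MC: 198.25 − 1.12q = 140.25 + 0.45q → q_m = 36.9427.
Price p_m = 198.25 − 0.56·36.9427 = 177.5621; MC(q_m) = 140.25 + 0.45·36.9427 = 156.8742.
Competitive q* = 57.4257, so Δq = 20.483; wedge = 177.5621 − 156.8742 = 20.6879.
DWL = ½ × 20.483 × 20.6879 = $211.88 thousand.

$211.88 thousand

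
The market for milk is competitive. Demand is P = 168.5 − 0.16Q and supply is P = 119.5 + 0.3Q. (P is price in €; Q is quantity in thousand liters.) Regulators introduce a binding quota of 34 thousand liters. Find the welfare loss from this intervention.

Competitive equilibrium: 168.5 − 0.16Q = 119.5 + 0.3Q → Q* = 106.5217, P* = 151.4565.
At Q = 34: demand price = 168.5 − 0.16·34 = 163.06; supply price = 119.5 + 0.3·34 = 129.7.
ΔQ = 106.5217 − 34 = 72.5217; wedge = 163.06 − 129.7 = 33.36.
Welfare loss = ½ × 72.5217 × 33.36 = €1209.66 thousand.

€1209.66 thousand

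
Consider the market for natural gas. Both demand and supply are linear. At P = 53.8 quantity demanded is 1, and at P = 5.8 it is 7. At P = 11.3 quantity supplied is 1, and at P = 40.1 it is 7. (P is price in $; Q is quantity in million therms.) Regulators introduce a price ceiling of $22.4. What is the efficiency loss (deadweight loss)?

Demand slope = (5.8 − 53.8)/(7 − 1) = −8, so P = 61.8 − 8Q.
Supply slope = (40.1 − 11.3)/(7 − 1) = 4.8, so P = 6.5 + 4.8Q.
Competitive equilibrium: 61.8 − 8Q = 6.5 + 4.8Q → Q* = 4.3203, P* = 27.2375.
At the ceiling P = 22.4, quantity supplied = (22.4 − 6.5)/4.8 = 3.3125.
Willingness to pay at Q' = 3.3125: 61.8 − 8·3.3125 = 35.3.
ΔQ = 4.3203 − 3.3125 = 1.0078; wedge = 35.3 − 22.4 = 12.9.
DWL = ½ × 1.0078 × 12.9 = $6.50 million.

$6.50 million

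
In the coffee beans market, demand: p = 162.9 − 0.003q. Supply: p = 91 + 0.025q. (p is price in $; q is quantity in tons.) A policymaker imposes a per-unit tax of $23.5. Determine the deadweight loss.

Competitive equilibrium: 162.9 − 0.003q = 91 + 0.025q → q* = 2567.8571, p* = 155.1964.
With the tax, the buyer price exceeds the seller price by 23.5: (162.9 − 0.003q) − (91 + 0.025q) = 23.5 → q' = 1728.5714.
Δq = 2567.8571 − 1728.5714 = 839.2857; the wedge equals the tax, 23.5.
Welfare loss = ½ × 839.2857 × 23.5 = $9861.61.

$9861.61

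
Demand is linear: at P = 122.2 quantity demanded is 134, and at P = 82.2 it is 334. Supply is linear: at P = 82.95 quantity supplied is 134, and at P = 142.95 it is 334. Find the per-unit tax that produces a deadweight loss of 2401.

49

Demand slope = (82.2 − 122.2)/(334 − 134) = −0.2, so P = 149 − 0.2Q.
Supply slope = (142.95 − 82.95)/(334 − 134) = 0.3, so P = 42.75 + 0.3Q.
Competitive equilibrium: 149 − 0.2Q = 42.75 + 0.3Q → Q* = 212.5, P* = 106.5.
A tax t gives ΔQ = t/0.5 and wedge t, so DWL = t²/1.
t²/1 = 2401 → t² = 2401 → t = 49.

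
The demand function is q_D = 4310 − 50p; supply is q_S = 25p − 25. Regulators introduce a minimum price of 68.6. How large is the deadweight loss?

8748

In inverse form: demand p = 86.2 − 0.02q, supply p = 1 + 0.04q.
Competitive equilibrium: 86.2 − 0.02q = 1 + 0.04q → q* = 1420, p* = 57.8.
At the floor p = 68.6, quantity demanded = (86.2 − 68.6)/0.02 = 880.
Sellers' marginal cost at q' = 880: 1 + 0.04·880 = 36.2.
Δq = 1420 − 880 = 540; wedge = 68.6 − 36.2 = 32.4.
Welfare loss = ½ × 540 × 32.4 = 8748.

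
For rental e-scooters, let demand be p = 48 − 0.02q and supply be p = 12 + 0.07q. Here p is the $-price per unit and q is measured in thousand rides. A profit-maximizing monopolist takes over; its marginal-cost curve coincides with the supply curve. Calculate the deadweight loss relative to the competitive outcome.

$238.02 thousand

Competitive equilibrium: 48 − 0.02q = 12 + 0.07q → q* = 400, p* = 40.
Marginal revenue: MR = 48 − 0.04q. Set MR = MC: 48 − 0.04q = 12 + 0.07q → q_m = 327.27273.
Price p_m = 48 − 0.02·327.27273 = 41.45455; MC(q_m) = 12 + 0.07·327.27273 = 34.90909.
Competitive q* = 400, so Δq = 72.72727; wedge = 41.45455 − 34.90909 = 6.54546.
Deadweight loss = ½ × 72.72727 × 6.54546 = $238.02 thousand.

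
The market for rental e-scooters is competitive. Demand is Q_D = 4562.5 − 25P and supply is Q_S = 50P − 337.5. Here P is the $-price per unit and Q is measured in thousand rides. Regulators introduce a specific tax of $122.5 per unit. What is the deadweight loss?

$125052.08 thousand

In inverse form: demand P = 182.5 − 0.04Q, supply P = 6.75 + 0.02Q.
Competitive equilibrium: 182.5 − 0.04Q = 6.75 + 0.02Q → Q* = 2929.16667, P* = 65.33333.
With the tax, the buyer price exceeds the seller price by 122.5: (182.5 − 0.04Q) − (6.75 + 0.02Q) = 122.5 → Q' = 887.5.
ΔQ = 2929.16667 − 887.5 = 2041.66667; the wedge equals the tax, 122.5.
Deadweight loss = ½ × 2041.66667 × 122.5 = $125052.08 thousand.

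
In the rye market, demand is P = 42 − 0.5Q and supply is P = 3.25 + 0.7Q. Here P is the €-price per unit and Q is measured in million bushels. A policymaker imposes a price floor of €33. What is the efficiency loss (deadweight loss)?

€122.55 million

Competitive equilibrium: 42 − 0.5Q = 3.25 + 0.7Q → Q* = 32.2917, P* = 25.8542.
At the floor P = 33, quantity demanded = (42 − 33)/0.5 = 18.
Sellers' marginal cost at Q' = 18: 3.25 + 0.7·18 = 15.85.
ΔQ = 32.2917 − 18 = 14.2917; wedge = 33 − 15.85 = 17.15.
Welfare loss = ½ × 14.2917 × 17.15 = €122.55 million.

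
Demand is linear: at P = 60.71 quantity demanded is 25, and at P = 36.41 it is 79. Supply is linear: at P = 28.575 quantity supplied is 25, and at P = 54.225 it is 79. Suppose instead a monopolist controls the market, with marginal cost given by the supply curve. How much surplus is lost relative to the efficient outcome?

176.79

Demand slope = (36.41 − 60.71)/(79 − 25) = −0.45, so P = 71.96 − 0.45Q.
Supply slope = (54.225 − 28.575)/(79 − 25) = 0.475, so P = 16.7 + 0.475Q.
Competitive equilibrium: 71.96 − 0.45Q = 16.7 + 0.475Q → Q* = 59.7405, P* = 45.0768.
Marginal revenue: MR = 71.96 − 0.9Q. Set MR = MC: 71.96 − 0.9Q = 16.7 + 0.475Q → Q_m = 40.1891.
Price P_m = 71.96 − 0.45·40.1891 = 53.8749; MC(Q_m) = 16.7 + 0.475·40.1891 = 35.7898.
Competitive Q* = 59.7405, so ΔQ = 19.5514; wedge = 53.8749 − 35.7898 = 18.0851.
The triangle = ½ × 19.5514 × 18.0851 = 176.79.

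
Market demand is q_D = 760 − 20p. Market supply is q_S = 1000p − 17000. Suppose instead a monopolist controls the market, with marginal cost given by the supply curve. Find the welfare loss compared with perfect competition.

In inverse form: demand p = 38 − 0.05q, supply p = 17 + 0.001q.
Competitive equilibrium: 38 − 0.05q = 17 + 0.001q → q* = 411.76471, p* = 17.41176.
Marginal revenue: MR = 38 − 0.1q. Set MR = MC: 38 − 0.1q = 17 + 0.001q → q_m = 207.92079.
Price p_m = 38 − 0.05·207.92079 = 27.60396; MC(q_m) = 17 + 0.001·207.92079 = 17.20792.
Competitive q* = 411.76471, so Δq = 203.84392; wedge = 27.60396 − 17.20792 = 10.39604.
Deadweight loss = ½ × 203.84392 × 10.39604 = 1059.58.

1059.58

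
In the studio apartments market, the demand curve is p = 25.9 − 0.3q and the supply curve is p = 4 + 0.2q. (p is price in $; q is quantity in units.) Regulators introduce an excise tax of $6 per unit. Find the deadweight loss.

$36

Competitive equilibrium: 25.9 − 0.3q = 4 + 0.2q → q* = 43.8, p* = 12.76.
With the tax, the buyer price exceeds the seller price by 6: (25.9 − 0.3q) − (4 + 0.2q) = 6 → q' = 31.8.
Δq = 43.8 − 31.8 = 12; the wedge equals the tax, 6.
DWL = ½ × 12 × 6 = $36.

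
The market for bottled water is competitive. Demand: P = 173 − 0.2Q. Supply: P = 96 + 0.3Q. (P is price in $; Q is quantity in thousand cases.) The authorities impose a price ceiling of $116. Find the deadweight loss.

Competitive equilibrium: 173 − 0.2Q = 96 + 0.3Q → Q* = 154, P* = 142.2.
At the ceiling P = 116, quantity supplied = (116 − 96)/0.3 = 66.6667.
Willingness to pay at Q' = 66.6667: 173 − 0.2·66.6667 = 159.6667.
ΔQ = 154 − 66.6667 = 87.3333; wedge = 159.6667 − 116 = 43.6667.
Welfare loss = ½ × 87.3333 × 43.6667 = $1906.78 thousand.

$1906.78 thousand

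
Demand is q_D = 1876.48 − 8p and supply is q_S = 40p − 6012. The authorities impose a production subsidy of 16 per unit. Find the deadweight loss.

853.33

In inverse form: demand p = 234.56 − 0.125q, supply p = 150.3 + 0.025q.
Competitive equilibrium: 234.56 − 0.125q = 150.3 + 0.025q → q* = 561.7333, p* = 164.3433.
The subsidy lowers effective supply by 16: p = 134.3 + 0.025q.
New quantity: 234.56 − 0.125q = 134.3 + 0.025q → q' = 668.4.
Overproduction Δq = 668.4 − 561.7333 = 106.6667; wedge = subsidy = 16.
Welfare loss = ½ × 106.6667 × 16 = 853.33.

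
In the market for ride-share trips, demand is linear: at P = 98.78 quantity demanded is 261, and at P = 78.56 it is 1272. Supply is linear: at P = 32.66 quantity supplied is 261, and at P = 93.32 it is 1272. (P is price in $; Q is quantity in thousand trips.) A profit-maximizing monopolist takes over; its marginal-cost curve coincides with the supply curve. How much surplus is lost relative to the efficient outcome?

Demand slope = (78.56 − 98.78)/(1272 − 261) = −0.02, so P = 104 − 0.02Q.
Supply slope = (93.32 − 32.66)/(1272 − 261) = 0.06, so P = 17 + 0.06Q.
Competitive equilibrium: 104 − 0.02Q = 17 + 0.06Q → Q* = 1087.5, P* = 82.25.
Marginal revenue: MR = 104 − 0.04Q. Set MR = MC: 104 − 0.04Q = 17 + 0.06Q → Q_m = 870.
Price P_m = 104 − 0.02·870 = 86.6; MC(Q_m) = 17 + 0.06·870 = 69.2.
Competitive Q* = 1087.5, so ΔQ = 217.5; wedge = 86.6 − 69.2 = 17.4.
Deadweight loss = ½ × 217.5 × 17.4 = $1892.25 thousand.

$1892.25 thousand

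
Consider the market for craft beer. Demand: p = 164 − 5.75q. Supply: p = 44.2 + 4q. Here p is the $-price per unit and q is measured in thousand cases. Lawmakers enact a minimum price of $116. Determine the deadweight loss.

$75.65 thousand

Competitive equilibrium: 164 − 5.75q = 44.2 + 4q → q* = 12.2872, p* = 93.3487.
At the floor p = 116, quantity demanded = (164 − 116)/5.75 = 8.3478.
Sellers' marginal cost at q' = 8.3478: 44.2 + 4·8.3478 = 77.5912.
Δq = 12.2872 − 8.3478 = 3.9394; wedge = 116 − 77.5912 = 38.4088.
Deadweight loss = ½ × 3.9394 × 38.4088 = $75.65 thousand.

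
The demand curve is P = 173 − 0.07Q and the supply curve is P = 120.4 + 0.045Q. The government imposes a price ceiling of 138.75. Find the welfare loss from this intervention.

141.54

Competitive equilibrium: 173 − 0.07Q = 120.4 + 0.045Q → Q* = 457.3913, P* = 140.9826.
At the ceiling P = 138.75, quantity supplied = (138.75 − 120.4)/0.045 = 407.7778.
Willingness to pay at Q' = 407.7778: 173 − 0.07·407.7778 = 144.4556.
ΔQ = 457.3913 − 407.7778 = 49.6135; wedge = 144.4556 − 138.75 = 5.7056.
The triangle = ½ × 49.6135 × 5.7056 = 141.54.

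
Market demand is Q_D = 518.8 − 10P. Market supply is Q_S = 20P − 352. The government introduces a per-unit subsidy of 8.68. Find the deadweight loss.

251.14

In inverse form: demand P = 51.88 − 0.1Q, supply P = 17.6 + 0.05Q.
Competitive equilibrium: 51.88 − 0.1Q = 17.6 + 0.05Q → Q* = 228.5333, P* = 29.0267.
The subsidy lowers effective supply by 8.68: P = 8.92 + 0.05Q.
New quantity: 51.88 − 0.1Q = 8.92 + 0.05Q → Q' = 286.4.
Overproduction ΔQ = 286.4 − 228.5333 = 57.8667; wedge = subsidy = 8.68.
Welfare loss = ½ × 57.8667 × 8.68 = 251.14.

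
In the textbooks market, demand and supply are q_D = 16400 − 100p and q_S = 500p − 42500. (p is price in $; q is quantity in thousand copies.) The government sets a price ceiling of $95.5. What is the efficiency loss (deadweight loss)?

In inverse form: demand p = 164 − 0.01q, supply p = 85 + 0.002q.
Competitive equilibrium: 164 − 0.01q = 85 + 0.002q → q* = 6583.3333, p* = 98.1667.
At the ceiling p = 95.5, quantity supplied = (95.5 − 85)/0.002 = 5250.
Willingness to pay at q' = 5250: 164 − 0.01·5250 = 111.5.
Δq = 6583.3333 − 5250 = 1333.3333; wedge = 111.5 − 95.5 = 16.
Welfare loss = ½ × 1333.3333 × 16 = $10666.67 thousand.

$10666.67 thousand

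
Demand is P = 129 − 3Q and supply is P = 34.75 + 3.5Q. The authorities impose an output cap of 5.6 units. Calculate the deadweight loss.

257.43

Competitive equilibrium: 129 − 3Q = 34.75 + 3.5Q → Q* = 14.5, P* = 85.5.
At Q = 5.6: demand price = 129 − 3·5.6 = 112.2; supply price = 34.75 + 3.5·5.6 = 54.35.
ΔQ = 14.5 − 5.6 = 8.9; wedge = 112.2 − 54.35 = 57.85.
Deadweight loss = ½ × 8.9 × 57.85 = 257.43.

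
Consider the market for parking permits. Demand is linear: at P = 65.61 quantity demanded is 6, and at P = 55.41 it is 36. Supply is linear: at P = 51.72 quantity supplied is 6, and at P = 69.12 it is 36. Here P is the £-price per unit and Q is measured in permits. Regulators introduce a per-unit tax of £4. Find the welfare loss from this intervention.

Demand slope = (55.41 − 65.61)/(36 − 6) = −0.34, so P = 67.65 − 0.34Q.
Supply slope = (69.12 − 51.72)/(36 − 6) = 0.58, so P = 48.24 + 0.58Q.
Competitive equilibrium: 67.65 − 0.34Q = 48.24 + 0.58Q → Q* = 21.0978, P* = 60.4767.
With the tax, the buyer price exceeds the seller price by 4: (67.65 − 0.34Q) − (48.24 + 0.58Q) = 4 → Q' = 16.75.
ΔQ = 21.0978 − 16.75 = 4.3478; the wedge equals the tax, 4.
The triangle = ½ × 4.3478 × 4 = £8.70.

£8.70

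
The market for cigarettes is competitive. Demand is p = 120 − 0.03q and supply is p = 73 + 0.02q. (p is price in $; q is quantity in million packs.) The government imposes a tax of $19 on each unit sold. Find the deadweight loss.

Competitive equilibrium: 120 − 0.03q = 73 + 0.02q → q* = 940, p* = 91.8.
With the tax, the buyer price exceeds the seller price by 19: (120 − 0.03q) − (73 + 0.02q) = 19 → q' = 560.
Δq = 940 − 560 = 380; the wedge equals the tax, 19.
DWL = ½ × 380 × 19 = $3610 million.

$3610 million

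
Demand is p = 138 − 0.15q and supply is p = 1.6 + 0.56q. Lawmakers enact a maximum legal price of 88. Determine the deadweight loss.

507.96

Competitive equilibrium: 138 − 0.15q = 1.6 + 0.56q → q* = 192.1127, p* = 109.1831.
At the ceiling p = 88, quantity supplied = (88 − 1.6)/0.56 = 154.2857.
Willingness to pay at q' = 154.2857: 138 − 0.15·154.2857 = 114.8571.
Δq = 192.1127 − 154.2857 = 37.827; wedge = 114.8571 − 88 = 26.8571.
DWL = ½ × 37.827 × 26.8571 = 507.96.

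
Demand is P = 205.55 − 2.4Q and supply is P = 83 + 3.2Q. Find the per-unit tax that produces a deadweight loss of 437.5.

70

Competitive equilibrium: 205.55 − 2.4Q = 83 + 3.2Q → Q* = 21.8839, P* = 153.0286.
A tax t gives ΔQ = t/5.6 and wedge t, so DWL = t²/11.2.
t²/11.2 = 437.5 → t² = 4900 → t = 70.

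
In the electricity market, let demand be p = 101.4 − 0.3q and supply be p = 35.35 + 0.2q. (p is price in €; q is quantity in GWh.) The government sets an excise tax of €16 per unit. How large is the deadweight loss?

€256

Competitive equilibrium: 101.4 − 0.3q = 35.35 + 0.2q → q* = 132.1, p* = 61.77.
With the tax, the buyer price exceeds the seller price by 16: (101.4 − 0.3q) − (35.35 + 0.2q) = 16 → q' = 100.1.
Δq = 132.1 − 100.1 = 32; the wedge equals the tax, 16.
Deadweight loss = ½ × 32 × 16 = €256.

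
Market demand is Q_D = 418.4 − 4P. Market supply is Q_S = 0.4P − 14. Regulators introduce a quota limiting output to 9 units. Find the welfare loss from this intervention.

In inverse form: demand P = 104.6 − 0.25Q, supply P = 35 + 2.5Q.
Competitive equilibrium: 104.6 − 0.25Q = 35 + 2.5Q → Q* = 25.3091, P* = 98.2727.
At Q = 9: demand price = 104.6 − 0.25·9 = 102.35; supply price = 35 + 2.5·9 = 57.5.
ΔQ = 25.3091 − 9 = 16.3091; wedge = 102.35 − 57.5 = 44.85.
Welfare loss = ½ × 16.3091 × 44.85 = 365.73.

365.73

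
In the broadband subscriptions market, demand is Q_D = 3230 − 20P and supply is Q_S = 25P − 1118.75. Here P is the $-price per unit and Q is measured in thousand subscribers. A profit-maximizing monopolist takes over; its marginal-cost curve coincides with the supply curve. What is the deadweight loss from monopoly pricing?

$9658.85 thousand

In inverse form: demand P = 161.5 − 0.05Q, supply P = 44.75 + 0.04Q.
Competitive equilibrium: 161.5 − 0.05Q = 44.75 + 0.04Q → Q* = 1297.22222, P* = 96.63889.
Marginal revenue: MR = 161.5 − 0.1Q. Set MR = MC: 161.5 − 0.1Q = 44.75 + 0.04Q → Q_m = 833.92857.
Price P_m = 161.5 − 0.05·833.92857 = 119.80357; MC(Q_m) = 44.75 + 0.04·833.92857 = 78.10714.
Competitive Q* = 1297.22222, so ΔQ = 463.29365; wedge = 119.80357 − 78.10714 = 41.69643.
Deadweight loss = ½ × 463.29365 × 41.69643 = $9658.85 thousand.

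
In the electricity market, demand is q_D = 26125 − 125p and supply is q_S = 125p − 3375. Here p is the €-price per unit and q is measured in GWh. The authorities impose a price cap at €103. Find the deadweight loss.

In inverse form: demand p = 209 − 0.008q, supply p = 27 + 0.008q.
Competitive equilibrium: 209 − 0.008q = 27 + 0.008q → q* = 11375, p* = 118.
At the ceiling p = 103, quantity supplied = (103 − 27)/0.008 = 9500.
Willingness to pay at q' = 9500: 209 − 0.008·9500 = 133.
Δq = 11375 − 9500 = 1875; wedge = 133 − 103 = 30.
Deadweight loss = ½ × 1875 × 30 = €28125.

€28125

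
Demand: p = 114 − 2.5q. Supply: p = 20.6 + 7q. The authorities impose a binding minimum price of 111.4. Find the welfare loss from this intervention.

Competitive equilibrium: 114 − 2.5q = 20.6 + 7q → q* = 9.8316, p* = 89.4211.
At the floor p = 111.4, quantity demanded = (114 − 111.4)/2.5 = 1.04.
Sellers' marginal cost at q' = 1.04: 20.6 + 7·1.04 = 27.88.
Δq = 9.8316 − 1.04 = 8.7916; wedge = 111.4 − 27.88 = 83.52.
Deadweight loss = ½ × 8.7916 × 83.52 = 367.14.

367.14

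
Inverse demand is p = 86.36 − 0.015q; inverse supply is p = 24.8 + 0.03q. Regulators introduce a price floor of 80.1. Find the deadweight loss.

Competitive equilibrium: 86.36 − 0.015q = 24.8 + 0.03q → q* = 1368, p* = 65.84.
At the floor p = 80.1, quantity demanded = (86.36 − 80.1)/0.015 = 417.3333.
Sellers' marginal cost at q' = 417.3333: 24.8 + 0.03·417.3333 = 37.32.
Δq = 1368 − 417.3333 = 950.6667; wedge = 80.1 − 37.32 = 42.78.
The triangle = ½ × 950.6667 × 42.78 = 20334.76.

20334.76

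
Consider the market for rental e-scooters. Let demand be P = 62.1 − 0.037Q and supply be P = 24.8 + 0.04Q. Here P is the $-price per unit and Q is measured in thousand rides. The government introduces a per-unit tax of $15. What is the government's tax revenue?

Competitive equilibrium: 62.1 − 0.037Q = 24.8 + 0.04Q → Q* = 484.4156, P* = 44.1766.
With the tax, the buyer price exceeds the seller price by 15: (62.1 − 0.037Q) − (24.8 + 0.04Q) = 15 → Q' = 289.6104.
Tax revenue = 15 × 289.6104 = $4344.16 thousand.

$4344.16 thousand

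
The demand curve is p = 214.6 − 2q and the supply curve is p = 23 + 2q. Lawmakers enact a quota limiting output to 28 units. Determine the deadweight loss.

Competitive equilibrium: 214.6 − 2q = 23 + 2q → q* = 47.9, p* = 118.8.
At q = 28: demand price = 214.6 − 2·28 = 158.6; supply price = 23 + 2·28 = 79.
Δq = 47.9 − 28 = 19.9; wedge = 158.6 − 79 = 79.6.
DWL = ½ × 19.9 × 79.6 = 792.02.

792.02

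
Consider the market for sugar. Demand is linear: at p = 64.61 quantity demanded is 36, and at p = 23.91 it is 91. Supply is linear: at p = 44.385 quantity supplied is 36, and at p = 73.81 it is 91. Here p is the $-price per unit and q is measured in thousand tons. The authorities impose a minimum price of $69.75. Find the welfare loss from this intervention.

Demand slope = (23.91 − 64.61)/(91 − 36) = −0.74, so p = 91.25 − 0.74q.
Supply slope = (73.81 − 44.385)/(91 − 36) = 0.535, so p = 25.125 + 0.535q.
Competitive equilibrium: 91.25 − 0.74q = 25.125 + 0.535q → q* = 51.8627, p* = 52.8716.
At the floor p = 69.75, quantity demanded = (91.25 − 69.75)/0.74 = 29.0541.
Sellers' marginal cost at q' = 29.0541: 25.125 + 0.535·29.0541 = 40.6689.
Δq = 51.8627 − 29.0541 = 22.8086; wedge = 69.75 − 40.6689 = 29.0811.
DWL = ½ × 22.8086 × 29.0811 = $331.65 thousand.

$331.65 thousand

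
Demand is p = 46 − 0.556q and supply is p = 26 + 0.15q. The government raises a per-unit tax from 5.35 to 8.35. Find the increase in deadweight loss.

Competitive equilibrium: 46 − 0.556q = 26 + 0.15q → q* = 28.3286, p* = 30.2493.
For a per-unit tax t: Δq = t/0.706, so DWL = ½·t·(t/0.706) = t²/1.412.
At t = 5.35: DWL = 20.271. At t = 8.35: DWL = 49.379.
Increase = 49.379 − 20.271 = 29.11.

29.11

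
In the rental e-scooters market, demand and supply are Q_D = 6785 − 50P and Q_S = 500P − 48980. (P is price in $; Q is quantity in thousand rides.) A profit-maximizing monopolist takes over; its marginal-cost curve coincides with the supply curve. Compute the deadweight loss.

$7340.28 thousand

In inverse form: demand P = 135.7 − 0.02Q, supply P = 97.96 + 0.002Q.
Competitive equilibrium: 135.7 − 0.02Q = 97.96 + 0.002Q → Q* = 1715.45455, P* = 101.39091.
Marginal revenue: MR = 135.7 − 0.04Q. Set MR = MC: 135.7 − 0.04Q = 97.96 + 0.002Q → Q_m = 898.57143.
Price P_m = 135.7 − 0.02·898.57143 = 117.72857; MC(Q_m) = 97.96 + 0.002·898.57143 = 99.75714.
Competitive Q* = 1715.45455, so ΔQ = 816.88312; wedge = 117.72857 − 99.75714 = 17.97143.
DWL = ½ × 816.88312 × 17.97143 = $7340.28 thousand.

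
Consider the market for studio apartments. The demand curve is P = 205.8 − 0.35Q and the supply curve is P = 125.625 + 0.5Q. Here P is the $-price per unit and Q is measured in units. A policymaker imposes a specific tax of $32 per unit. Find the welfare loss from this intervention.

$602.35

Competitive equilibrium: 205.8 − 0.35Q = 125.625 + 0.5Q → Q* = 94.3235, P* = 172.7868.
With the tax, the buyer price exceeds the seller price by 32: (205.8 − 0.35Q) − (125.625 + 0.5Q) = 32 → Q' = 56.6765.
ΔQ = 94.3235 − 56.6765 = 37.647; the wedge equals the tax, 32.
DWL = ½ × 37.647 × 32 = $602.35.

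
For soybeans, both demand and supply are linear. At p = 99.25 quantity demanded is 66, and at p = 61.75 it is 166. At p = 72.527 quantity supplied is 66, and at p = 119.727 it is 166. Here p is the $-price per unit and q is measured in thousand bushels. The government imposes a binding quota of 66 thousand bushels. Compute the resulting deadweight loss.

$421.56 thousand

Demand slope = (61.75 − 99.25)/(166 − 66) = −0.375, so p = 124 − 0.375q.
Supply slope = (119.727 − 72.527)/(166 − 66) = 0.472, so p = 41.375 + 0.472q.
Competitive equilibrium: 124 − 0.375q = 41.375 + 0.472q → q* = 97.5502, p* = 87.4187.
At q = 66: demand price = 124 − 0.375·66 = 99.25; supply price = 41.375 + 0.472·66 = 72.527.
Δq = 97.5502 − 66 = 31.5502; wedge = 99.25 − 72.527 = 26.723.
DWL = ½ × 31.5502 × 26.723 = $421.56 thousand.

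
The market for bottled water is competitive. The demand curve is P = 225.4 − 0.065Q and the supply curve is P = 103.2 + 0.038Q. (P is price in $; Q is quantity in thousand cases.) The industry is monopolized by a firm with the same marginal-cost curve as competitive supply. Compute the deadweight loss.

Competitive equilibrium: 225.4 − 0.065Q = 103.2 + 0.038Q → Q* = 1186.40777, P* = 148.2835.
Marginal revenue: MR = 225.4 − 0.13Q. Set MR = MC: 225.4 − 0.13Q = 103.2 + 0.038Q → Q_m = 727.38095.
Price P_m = 225.4 − 0.065·727.38095 = 178.12024; MC(Q_m) = 103.2 + 0.038·727.38095 = 130.84048.
Competitive Q* = 1186.40777, so ΔQ = 459.02682; wedge = 178.12024 − 130.84048 = 47.27976.
The triangle = ½ × 459.02682 × 47.27976 = $10851.34 thousand.

$10851.34 thousand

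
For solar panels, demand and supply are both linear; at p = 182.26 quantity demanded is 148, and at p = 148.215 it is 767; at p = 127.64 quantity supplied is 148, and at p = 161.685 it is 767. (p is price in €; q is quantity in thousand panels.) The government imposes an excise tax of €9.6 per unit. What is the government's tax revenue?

Demand slope = (148.215 − 182.26)/(767 − 148) = −0.055, so p = 190.4 − 0.055q.
Supply slope = (161.685 − 127.64)/(767 − 148) = 0.055, so p = 119.5 + 0.055q.
Competitive equilibrium: 190.4 − 0.055q = 119.5 + 0.055q → q* = 644.5455, p* = 154.95.
With the tax, the buyer price exceeds the seller price by 9.6: (190.4 − 0.055q) − (119.5 + 0.055q) = 9.6 → q' = 557.2727.
Tax revenue = 9.6 × 557.2727 = €5349.82 thousand.

€5349.82 thousand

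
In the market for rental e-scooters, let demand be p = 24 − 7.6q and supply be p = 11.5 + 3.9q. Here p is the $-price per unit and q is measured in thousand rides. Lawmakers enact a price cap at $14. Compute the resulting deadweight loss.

$1.14 thousand

Competitive equilibrium: 24 − 7.6q = 11.5 + 3.9q → q* = 1.087, p* = 15.7391.
At the ceiling p = 14, quantity supplied = (14 − 11.5)/3.9 = 0.641.
Willingness to pay at q' = 0.641: 24 − 7.6·0.641 = 19.1284.
Δq = 1.087 − 0.641 = 0.446; wedge = 19.1284 − 14 = 5.1284.
Welfare loss = ½ × 0.446 × 5.1284 = $1.14 thousand.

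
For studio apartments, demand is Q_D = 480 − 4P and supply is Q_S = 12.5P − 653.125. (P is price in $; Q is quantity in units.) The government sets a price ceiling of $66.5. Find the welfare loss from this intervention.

In inverse form: demand P = 120 − 0.25Q, supply P = 52.25 + 0.08Q.
Competitive equilibrium: 120 − 0.25Q = 52.25 + 0.08Q → Q* = 205.303, P* = 68.6742.
At the ceiling P = 66.5, quantity supplied = (66.5 − 52.25)/0.08 = 178.125.
Willingness to pay at Q' = 178.125: 120 − 0.25·178.125 = 75.4688.
ΔQ = 205.303 − 178.125 = 27.178; wedge = 75.4688 − 66.5 = 8.9688.
The triangle = ½ × 27.178 × 8.9688 = $121.88.

$121.88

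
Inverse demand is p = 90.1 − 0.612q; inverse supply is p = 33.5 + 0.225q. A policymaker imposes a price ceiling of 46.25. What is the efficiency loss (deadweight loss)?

50.23

Competitive equilibrium: 90.1 − 0.612q = 33.5 + 0.225q → q* = 67.6225, p* = 48.7151.
At the ceiling p = 46.25, quantity supplied = (46.25 − 33.5)/0.225 = 56.6667.
Willingness to pay at q' = 56.6667: 90.1 − 0.612·56.6667 = 55.42.
Δq = 67.6225 − 56.6667 = 10.9558; wedge = 55.42 − 46.25 = 9.17.
The triangle = ½ × 10.9558 × 9.17 = 50.23.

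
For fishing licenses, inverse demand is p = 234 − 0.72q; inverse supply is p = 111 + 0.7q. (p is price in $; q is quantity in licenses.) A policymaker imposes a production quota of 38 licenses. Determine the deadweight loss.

$1678.35

Competitive equilibrium: 234 − 0.72q = 111 + 0.7q → q* = 86.6197, p* = 171.6338.
At q = 38: demand price = 234 − 0.72·38 = 206.64; supply price = 111 + 0.7·38 = 137.6.
Δq = 86.6197 − 38 = 48.6197; wedge = 206.64 − 137.6 = 69.04.
DWL = ½ × 48.6197 × 69.04 = $1678.35.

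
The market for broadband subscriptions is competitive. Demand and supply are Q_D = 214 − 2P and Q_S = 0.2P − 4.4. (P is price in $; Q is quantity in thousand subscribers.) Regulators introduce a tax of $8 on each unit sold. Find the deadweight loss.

$5.82 thousand

In inverse form: demand P = 107 − 0.5Q, supply P = 22 + 5Q.
Competitive equilibrium: 107 − 0.5Q = 22 + 5Q → Q* = 15.4545, P* = 99.2727.
With the tax, the buyer price exceeds the seller price by 8: (107 − 0.5Q) − (22 + 5Q) = 8 → Q' = 14.
ΔQ = 15.4545 − 14 = 1.4545; the wedge equals the tax, 8.
DWL = ½ × 1.4545 × 8 = $5.82 thousand.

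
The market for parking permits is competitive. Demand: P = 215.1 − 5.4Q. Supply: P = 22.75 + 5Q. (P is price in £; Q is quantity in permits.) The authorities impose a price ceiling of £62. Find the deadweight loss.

Competitive equilibrium: 215.1 − 5.4Q = 22.75 + 5Q → Q* = 18.49519, P* = 115.22596.
At the ceiling P = 62, quantity supplied = (62 − 22.75)/5 = 7.85.
Willingness to pay at Q' = 7.85: 215.1 − 5.4·7.85 = 172.71.
ΔQ = 18.49519 − 7.85 = 10.64519; wedge = 172.71 − 62 = 110.71.
The triangle = ½ × 10.64519 × 110.71 = £589.26.

£589.26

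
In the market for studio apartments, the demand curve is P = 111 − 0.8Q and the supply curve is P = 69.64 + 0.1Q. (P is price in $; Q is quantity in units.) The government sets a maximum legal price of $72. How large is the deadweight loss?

$224.90

Competitive equilibrium: 111 − 0.8Q = 69.64 + 0.1Q → Q* = 45.9556, P* = 74.2356.
At the ceiling P = 72, quantity supplied = (72 − 69.64)/0.1 = 23.6.
Willingness to pay at Q' = 23.6: 111 − 0.8·23.6 = 92.12.
ΔQ = 45.9556 − 23.6 = 22.3556; wedge = 92.12 − 72 = 20.12.
Welfare loss = ½ × 22.3556 × 20.12 = $224.90.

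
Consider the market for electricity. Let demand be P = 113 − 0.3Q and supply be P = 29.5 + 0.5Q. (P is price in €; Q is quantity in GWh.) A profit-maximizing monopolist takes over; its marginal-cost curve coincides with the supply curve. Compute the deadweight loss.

Competitive equilibrium: 113 − 0.3Q = 29.5 + 0.5Q → Q* = 104.375, P* = 81.6875.
Marginal revenue: MR = 113 − 0.6Q. Set MR = MC: 113 − 0.6Q = 29.5 + 0.5Q → Q_m = 75.9091.
Price P_m = 113 − 0.3·75.9091 = 90.2273; MC(Q_m) = 29.5 + 0.5·75.9091 = 67.4546.
Competitive Q* = 104.375, so ΔQ = 28.4659; wedge = 90.2273 − 67.4546 = 22.7727.
Deadweight loss = ½ × 28.4659 × 22.7727 = €324.12.

€324.12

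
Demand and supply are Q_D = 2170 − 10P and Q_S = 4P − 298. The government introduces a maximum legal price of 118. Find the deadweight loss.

9512.23

In inverse form: demand P = 217 − 0.1Q, supply P = 74.5 + 0.25Q.
Competitive equilibrium: 217 − 0.1Q = 74.5 + 0.25Q → Q* = 407.1429, P* = 176.2857.
At the ceiling P = 118, quantity supplied = (118 − 74.5)/0.25 = 174.
Willingness to pay at Q' = 174: 217 − 0.1·174 = 199.6.
ΔQ = 407.1429 − 174 = 233.1429; wedge = 199.6 − 118 = 81.6.
The triangle = ½ × 233.1429 × 81.6 = 9512.23.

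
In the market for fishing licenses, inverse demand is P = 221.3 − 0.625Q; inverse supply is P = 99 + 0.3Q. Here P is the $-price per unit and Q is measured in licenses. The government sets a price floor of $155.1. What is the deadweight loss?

$319.81

Competitive equilibrium: 221.3 − 0.625Q = 99 + 0.3Q → Q* = 132.2162, P* = 138.6649.
At the floor P = 155.1, quantity demanded = (221.3 − 155.1)/0.625 = 105.92.
Sellers' marginal cost at Q' = 105.92: 99 + 0.3·105.92 = 130.776.
ΔQ = 132.2162 − 105.92 = 26.2962; wedge = 155.1 − 130.776 = 24.324.
DWL = ½ × 26.2962 × 24.324 = $319.81.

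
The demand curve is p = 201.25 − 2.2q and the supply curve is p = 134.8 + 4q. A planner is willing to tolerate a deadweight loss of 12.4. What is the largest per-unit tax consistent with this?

12.4

Competitive equilibrium: 201.25 − 2.2q = 134.8 + 4q → q* = 10.7177, p* = 177.671.
A tax t gives Δq = t/6.2 and wedge t, so DWL = t²/12.4.
t²/12.4 = 12.4 → t² = 153.76 → t = 12.4.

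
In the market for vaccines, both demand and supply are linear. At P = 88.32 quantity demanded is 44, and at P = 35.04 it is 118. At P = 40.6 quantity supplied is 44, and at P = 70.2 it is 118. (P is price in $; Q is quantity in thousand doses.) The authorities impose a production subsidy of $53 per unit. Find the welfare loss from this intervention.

Demand slope = (35.04 − 88.32)/(118 − 44) = −0.72, so P = 120 − 0.72Q.
Supply slope = (70.2 − 40.6)/(118 − 44) = 0.4, so P = 23 + 0.4Q.
Competitive equilibrium: 120 − 0.72Q = 23 + 0.4Q → Q* = 86.6071, P* = 57.6429.
The subsidy lowers effective supply by 53: P = 0.4Q − 30.
New quantity: 120 − 0.72Q = 0.4Q − 30 → Q' = 133.9286.
Overproduction ΔQ = 133.9286 − 86.6071 = 47.3215; wedge = subsidy = 53.
The triangle = ½ × 47.3215 × 53 = $1254.02 thousand.

$1254.02 thousand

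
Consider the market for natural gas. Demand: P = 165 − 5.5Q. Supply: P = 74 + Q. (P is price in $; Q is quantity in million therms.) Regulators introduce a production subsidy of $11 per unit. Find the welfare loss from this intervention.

$9.31 million

Competitive equilibrium: 165 − 5.5Q = 74 + Q → Q* = 14, P* = 88.
The subsidy lowers effective supply by 11: P = 63 + Q.
New quantity: 165 − 5.5Q = 63 + Q → Q' = 15.6923.
Overproduction ΔQ = 15.6923 − 14 = 1.6923; wedge = subsidy = 11.
The triangle = ½ × 1.6923 × 11 = $9.31 million.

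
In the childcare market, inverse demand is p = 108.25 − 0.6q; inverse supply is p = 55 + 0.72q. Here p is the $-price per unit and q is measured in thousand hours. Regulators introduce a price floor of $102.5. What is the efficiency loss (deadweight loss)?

Competitive equilibrium: 108.25 − 0.6q = 55 + 0.72q → q* = 40.3409, p* = 84.0455.
At the floor p = 102.5, quantity demanded = (108.25 − 102.5)/0.6 = 9.5833.
Sellers' marginal cost at q' = 9.5833: 55 + 0.72·9.5833 = 61.9.
Δq = 40.3409 − 9.5833 = 30.7576; wedge = 102.5 − 61.9 = 40.6.
Deadweight loss = ½ × 30.7576 × 40.6 = $624.38 thousand.

$624.38 thousand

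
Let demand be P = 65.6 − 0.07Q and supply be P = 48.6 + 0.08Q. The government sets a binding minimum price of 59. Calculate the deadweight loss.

Competitive equilibrium: 65.6 − 0.07Q = 48.6 + 0.08Q → Q* = 113.3333, P* = 57.6667.
At the floor P = 59, quantity demanded = (65.6 − 59)/0.07 = 94.2857.
Sellers' marginal cost at Q' = 94.2857: 48.6 + 0.08·94.2857 = 56.1429.
ΔQ = 113.3333 − 94.2857 = 19.0476; wedge = 59 − 56.1429 = 2.8571.
Welfare loss = ½ × 19.0476 × 2.8571 = 27.21.

27.21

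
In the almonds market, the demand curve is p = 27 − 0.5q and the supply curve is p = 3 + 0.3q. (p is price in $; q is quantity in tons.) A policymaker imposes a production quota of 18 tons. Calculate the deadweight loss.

$57.60

Competitive equilibrium: 27 − 0.5q = 3 + 0.3q → q* = 30, p* = 12.
At q = 18: demand price = 27 − 0.5·18 = 18; supply price = 3 + 0.3·18 = 8.4.
Δq = 30 − 18 = 12; wedge = 18 − 8.4 = 9.6.
Welfare loss = ½ × 12 × 9.6 = $57.60.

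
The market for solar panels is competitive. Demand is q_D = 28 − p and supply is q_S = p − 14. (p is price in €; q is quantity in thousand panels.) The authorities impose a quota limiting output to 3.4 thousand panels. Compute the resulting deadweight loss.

In inverse form: demand p = 28 − q, supply p = 14 + q.
Competitive equilibrium: 28 − q = 14 + q → q* = 7, p* = 21.
At q = 3.4: demand price = 28 − 1·3.4 = 24.6; supply price = 14 + 1·3.4 = 17.4.
Δq = 7 − 3.4 = 3.6; wedge = 24.6 − 17.4 = 7.2.
Deadweight loss = ½ × 3.6 × 7.2 = €12.96 thousand.

€12.96 thousand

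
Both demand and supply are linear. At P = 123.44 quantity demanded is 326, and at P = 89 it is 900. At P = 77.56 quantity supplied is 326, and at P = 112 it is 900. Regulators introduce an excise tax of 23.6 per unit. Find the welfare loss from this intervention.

2320.67

Demand slope = (89 − 123.44)/(900 − 326) = −0.06, so P = 143 − 0.06Q.
Supply slope = (112 − 77.56)/(900 − 326) = 0.06, so P = 58 + 0.06Q.
Competitive equilibrium: 143 − 0.06Q = 58 + 0.06Q → Q* = 708.3333, P* = 100.5.
With the tax, the buyer price exceeds the seller price by 23.6: (143 − 0.06Q) − (58 + 0.06Q) = 23.6 → Q' = 511.6667.
ΔQ = 708.3333 − 511.6667 = 196.6666; the wedge equals the tax, 23.6.
Deadweight loss = ½ × 196.6666 × 23.6 = 2320.67.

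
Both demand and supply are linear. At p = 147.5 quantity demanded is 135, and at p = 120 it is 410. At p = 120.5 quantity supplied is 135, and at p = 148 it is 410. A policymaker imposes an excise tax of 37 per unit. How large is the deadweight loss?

3422.50

Demand slope = (120 − 147.5)/(410 − 135) = −0.1, so p = 161 − 0.1q.
Supply slope = (148 − 120.5)/(410 − 135) = 0.1, so p = 107 + 0.1q.
Competitive equilibrium: 161 − 0.1q = 107 + 0.1q → q* = 270, p* = 134.
With the tax, the buyer price exceeds the seller price by 37: (161 − 0.1q) − (107 + 0.1q) = 37 → q' = 85.
Δq = 270 − 85 = 185; the wedge equals the tax, 37.
Welfare loss = ½ × 185 × 37 = 3422.50.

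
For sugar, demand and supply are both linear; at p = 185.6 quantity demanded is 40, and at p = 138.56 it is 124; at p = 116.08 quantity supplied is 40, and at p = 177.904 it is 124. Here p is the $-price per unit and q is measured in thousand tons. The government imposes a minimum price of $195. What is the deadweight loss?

$3214.12 thousand

Demand slope = (138.56 − 185.6)/(124 − 40) = −0.56, so p = 208 − 0.56q.
Supply slope = (177.904 − 116.08)/(124 − 40) = 0.736, so p = 86.64 + 0.736q.
Competitive equilibrium: 208 − 0.56q = 86.64 + 0.736q → q* = 93.642, p* = 155.5605.
At the floor p = 195, quantity demanded = (208 − 195)/0.56 = 23.2143.
Sellers' marginal cost at q' = 23.2143: 86.64 + 0.736·23.2143 = 103.7257.
Δq = 93.642 − 23.2143 = 70.4277; wedge = 195 − 103.7257 = 91.2743.
Welfare loss = ½ × 70.4277 × 91.2743 = $3214.12 thousand.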